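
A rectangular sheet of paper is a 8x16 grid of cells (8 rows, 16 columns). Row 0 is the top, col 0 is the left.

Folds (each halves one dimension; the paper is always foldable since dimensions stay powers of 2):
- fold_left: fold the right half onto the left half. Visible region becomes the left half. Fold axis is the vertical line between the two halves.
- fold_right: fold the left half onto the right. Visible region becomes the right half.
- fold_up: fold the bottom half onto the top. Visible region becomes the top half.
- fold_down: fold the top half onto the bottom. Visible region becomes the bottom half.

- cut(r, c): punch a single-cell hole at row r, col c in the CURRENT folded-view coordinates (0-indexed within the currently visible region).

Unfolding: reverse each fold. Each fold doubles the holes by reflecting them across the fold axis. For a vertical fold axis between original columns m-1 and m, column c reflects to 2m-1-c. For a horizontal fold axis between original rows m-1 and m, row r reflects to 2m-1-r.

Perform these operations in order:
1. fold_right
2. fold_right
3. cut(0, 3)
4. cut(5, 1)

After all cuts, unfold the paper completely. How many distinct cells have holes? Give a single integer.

Op 1 fold_right: fold axis v@8; visible region now rows[0,8) x cols[8,16) = 8x8
Op 2 fold_right: fold axis v@12; visible region now rows[0,8) x cols[12,16) = 8x4
Op 3 cut(0, 3): punch at orig (0,15); cuts so far [(0, 15)]; region rows[0,8) x cols[12,16) = 8x4
Op 4 cut(5, 1): punch at orig (5,13); cuts so far [(0, 15), (5, 13)]; region rows[0,8) x cols[12,16) = 8x4
Unfold 1 (reflect across v@12): 4 holes -> [(0, 8), (0, 15), (5, 10), (5, 13)]
Unfold 2 (reflect across v@8): 8 holes -> [(0, 0), (0, 7), (0, 8), (0, 15), (5, 2), (5, 5), (5, 10), (5, 13)]

Answer: 8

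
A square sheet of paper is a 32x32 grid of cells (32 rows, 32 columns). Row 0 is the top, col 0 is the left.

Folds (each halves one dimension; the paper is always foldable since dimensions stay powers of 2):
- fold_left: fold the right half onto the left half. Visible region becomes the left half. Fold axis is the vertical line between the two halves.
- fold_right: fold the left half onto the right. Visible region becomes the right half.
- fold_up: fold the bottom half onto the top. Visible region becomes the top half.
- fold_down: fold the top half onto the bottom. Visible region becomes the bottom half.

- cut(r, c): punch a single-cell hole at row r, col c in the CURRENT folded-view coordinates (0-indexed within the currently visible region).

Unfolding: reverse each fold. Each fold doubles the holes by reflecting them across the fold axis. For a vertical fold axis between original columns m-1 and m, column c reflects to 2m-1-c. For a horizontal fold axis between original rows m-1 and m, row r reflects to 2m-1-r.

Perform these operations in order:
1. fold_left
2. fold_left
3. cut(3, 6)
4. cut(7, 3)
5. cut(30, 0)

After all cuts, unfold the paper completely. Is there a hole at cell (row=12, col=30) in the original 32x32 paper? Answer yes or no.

Op 1 fold_left: fold axis v@16; visible region now rows[0,32) x cols[0,16) = 32x16
Op 2 fold_left: fold axis v@8; visible region now rows[0,32) x cols[0,8) = 32x8
Op 3 cut(3, 6): punch at orig (3,6); cuts so far [(3, 6)]; region rows[0,32) x cols[0,8) = 32x8
Op 4 cut(7, 3): punch at orig (7,3); cuts so far [(3, 6), (7, 3)]; region rows[0,32) x cols[0,8) = 32x8
Op 5 cut(30, 0): punch at orig (30,0); cuts so far [(3, 6), (7, 3), (30, 0)]; region rows[0,32) x cols[0,8) = 32x8
Unfold 1 (reflect across v@8): 6 holes -> [(3, 6), (3, 9), (7, 3), (7, 12), (30, 0), (30, 15)]
Unfold 2 (reflect across v@16): 12 holes -> [(3, 6), (3, 9), (3, 22), (3, 25), (7, 3), (7, 12), (7, 19), (7, 28), (30, 0), (30, 15), (30, 16), (30, 31)]
Holes: [(3, 6), (3, 9), (3, 22), (3, 25), (7, 3), (7, 12), (7, 19), (7, 28), (30, 0), (30, 15), (30, 16), (30, 31)]

Answer: no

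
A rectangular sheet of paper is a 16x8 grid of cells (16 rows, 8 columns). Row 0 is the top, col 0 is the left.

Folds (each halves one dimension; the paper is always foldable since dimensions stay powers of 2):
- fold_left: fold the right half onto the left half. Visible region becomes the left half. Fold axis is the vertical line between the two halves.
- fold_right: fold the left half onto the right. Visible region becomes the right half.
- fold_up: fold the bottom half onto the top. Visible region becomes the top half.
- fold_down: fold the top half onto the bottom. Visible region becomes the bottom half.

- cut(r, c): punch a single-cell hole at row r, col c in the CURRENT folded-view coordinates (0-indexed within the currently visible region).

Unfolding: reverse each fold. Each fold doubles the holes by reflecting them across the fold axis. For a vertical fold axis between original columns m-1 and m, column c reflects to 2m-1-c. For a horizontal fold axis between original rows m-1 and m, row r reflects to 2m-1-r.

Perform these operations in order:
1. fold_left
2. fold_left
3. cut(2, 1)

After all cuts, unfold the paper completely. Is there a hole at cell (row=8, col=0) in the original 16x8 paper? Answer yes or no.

Op 1 fold_left: fold axis v@4; visible region now rows[0,16) x cols[0,4) = 16x4
Op 2 fold_left: fold axis v@2; visible region now rows[0,16) x cols[0,2) = 16x2
Op 3 cut(2, 1): punch at orig (2,1); cuts so far [(2, 1)]; region rows[0,16) x cols[0,2) = 16x2
Unfold 1 (reflect across v@2): 2 holes -> [(2, 1), (2, 2)]
Unfold 2 (reflect across v@4): 4 holes -> [(2, 1), (2, 2), (2, 5), (2, 6)]
Holes: [(2, 1), (2, 2), (2, 5), (2, 6)]

Answer: no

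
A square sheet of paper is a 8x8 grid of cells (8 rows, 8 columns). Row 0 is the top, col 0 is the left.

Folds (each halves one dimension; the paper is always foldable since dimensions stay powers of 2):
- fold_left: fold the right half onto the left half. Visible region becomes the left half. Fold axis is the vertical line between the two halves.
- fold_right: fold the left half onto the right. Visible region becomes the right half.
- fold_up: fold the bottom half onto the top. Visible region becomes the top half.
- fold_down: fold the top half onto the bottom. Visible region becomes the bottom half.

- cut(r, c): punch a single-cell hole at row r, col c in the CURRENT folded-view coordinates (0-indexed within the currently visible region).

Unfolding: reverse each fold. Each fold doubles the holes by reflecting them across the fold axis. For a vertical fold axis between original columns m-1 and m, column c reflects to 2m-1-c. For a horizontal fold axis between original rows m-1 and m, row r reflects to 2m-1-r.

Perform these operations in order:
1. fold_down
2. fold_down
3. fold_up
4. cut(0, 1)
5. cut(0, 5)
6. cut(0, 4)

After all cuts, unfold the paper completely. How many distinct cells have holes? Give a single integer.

Op 1 fold_down: fold axis h@4; visible region now rows[4,8) x cols[0,8) = 4x8
Op 2 fold_down: fold axis h@6; visible region now rows[6,8) x cols[0,8) = 2x8
Op 3 fold_up: fold axis h@7; visible region now rows[6,7) x cols[0,8) = 1x8
Op 4 cut(0, 1): punch at orig (6,1); cuts so far [(6, 1)]; region rows[6,7) x cols[0,8) = 1x8
Op 5 cut(0, 5): punch at orig (6,5); cuts so far [(6, 1), (6, 5)]; region rows[6,7) x cols[0,8) = 1x8
Op 6 cut(0, 4): punch at orig (6,4); cuts so far [(6, 1), (6, 4), (6, 5)]; region rows[6,7) x cols[0,8) = 1x8
Unfold 1 (reflect across h@7): 6 holes -> [(6, 1), (6, 4), (6, 5), (7, 1), (7, 4), (7, 5)]
Unfold 2 (reflect across h@6): 12 holes -> [(4, 1), (4, 4), (4, 5), (5, 1), (5, 4), (5, 5), (6, 1), (6, 4), (6, 5), (7, 1), (7, 4), (7, 5)]
Unfold 3 (reflect across h@4): 24 holes -> [(0, 1), (0, 4), (0, 5), (1, 1), (1, 4), (1, 5), (2, 1), (2, 4), (2, 5), (3, 1), (3, 4), (3, 5), (4, 1), (4, 4), (4, 5), (5, 1), (5, 4), (5, 5), (6, 1), (6, 4), (6, 5), (7, 1), (7, 4), (7, 5)]

Answer: 24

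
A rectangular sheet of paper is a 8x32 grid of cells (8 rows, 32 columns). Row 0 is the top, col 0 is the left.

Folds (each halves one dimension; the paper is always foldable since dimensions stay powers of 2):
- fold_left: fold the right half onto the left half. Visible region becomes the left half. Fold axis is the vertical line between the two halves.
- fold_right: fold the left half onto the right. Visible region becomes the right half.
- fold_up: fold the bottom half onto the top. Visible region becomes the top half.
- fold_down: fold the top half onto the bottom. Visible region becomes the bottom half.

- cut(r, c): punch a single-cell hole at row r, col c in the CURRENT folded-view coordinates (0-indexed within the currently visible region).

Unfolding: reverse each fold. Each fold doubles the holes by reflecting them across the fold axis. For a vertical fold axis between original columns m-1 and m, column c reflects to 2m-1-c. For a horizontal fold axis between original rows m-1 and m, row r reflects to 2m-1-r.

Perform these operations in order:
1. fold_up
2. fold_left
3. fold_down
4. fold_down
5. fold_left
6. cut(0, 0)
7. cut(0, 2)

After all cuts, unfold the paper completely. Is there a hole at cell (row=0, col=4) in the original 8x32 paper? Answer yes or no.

Op 1 fold_up: fold axis h@4; visible region now rows[0,4) x cols[0,32) = 4x32
Op 2 fold_left: fold axis v@16; visible region now rows[0,4) x cols[0,16) = 4x16
Op 3 fold_down: fold axis h@2; visible region now rows[2,4) x cols[0,16) = 2x16
Op 4 fold_down: fold axis h@3; visible region now rows[3,4) x cols[0,16) = 1x16
Op 5 fold_left: fold axis v@8; visible region now rows[3,4) x cols[0,8) = 1x8
Op 6 cut(0, 0): punch at orig (3,0); cuts so far [(3, 0)]; region rows[3,4) x cols[0,8) = 1x8
Op 7 cut(0, 2): punch at orig (3,2); cuts so far [(3, 0), (3, 2)]; region rows[3,4) x cols[0,8) = 1x8
Unfold 1 (reflect across v@8): 4 holes -> [(3, 0), (3, 2), (3, 13), (3, 15)]
Unfold 2 (reflect across h@3): 8 holes -> [(2, 0), (2, 2), (2, 13), (2, 15), (3, 0), (3, 2), (3, 13), (3, 15)]
Unfold 3 (reflect across h@2): 16 holes -> [(0, 0), (0, 2), (0, 13), (0, 15), (1, 0), (1, 2), (1, 13), (1, 15), (2, 0), (2, 2), (2, 13), (2, 15), (3, 0), (3, 2), (3, 13), (3, 15)]
Unfold 4 (reflect across v@16): 32 holes -> [(0, 0), (0, 2), (0, 13), (0, 15), (0, 16), (0, 18), (0, 29), (0, 31), (1, 0), (1, 2), (1, 13), (1, 15), (1, 16), (1, 18), (1, 29), (1, 31), (2, 0), (2, 2), (2, 13), (2, 15), (2, 16), (2, 18), (2, 29), (2, 31), (3, 0), (3, 2), (3, 13), (3, 15), (3, 16), (3, 18), (3, 29), (3, 31)]
Unfold 5 (reflect across h@4): 64 holes -> [(0, 0), (0, 2), (0, 13), (0, 15), (0, 16), (0, 18), (0, 29), (0, 31), (1, 0), (1, 2), (1, 13), (1, 15), (1, 16), (1, 18), (1, 29), (1, 31), (2, 0), (2, 2), (2, 13), (2, 15), (2, 16), (2, 18), (2, 29), (2, 31), (3, 0), (3, 2), (3, 13), (3, 15), (3, 16), (3, 18), (3, 29), (3, 31), (4, 0), (4, 2), (4, 13), (4, 15), (4, 16), (4, 18), (4, 29), (4, 31), (5, 0), (5, 2), (5, 13), (5, 15), (5, 16), (5, 18), (5, 29), (5, 31), (6, 0), (6, 2), (6, 13), (6, 15), (6, 16), (6, 18), (6, 29), (6, 31), (7, 0), (7, 2), (7, 13), (7, 15), (7, 16), (7, 18), (7, 29), (7, 31)]
Holes: [(0, 0), (0, 2), (0, 13), (0, 15), (0, 16), (0, 18), (0, 29), (0, 31), (1, 0), (1, 2), (1, 13), (1, 15), (1, 16), (1, 18), (1, 29), (1, 31), (2, 0), (2, 2), (2, 13), (2, 15), (2, 16), (2, 18), (2, 29), (2, 31), (3, 0), (3, 2), (3, 13), (3, 15), (3, 16), (3, 18), (3, 29), (3, 31), (4, 0), (4, 2), (4, 13), (4, 15), (4, 16), (4, 18), (4, 29), (4, 31), (5, 0), (5, 2), (5, 13), (5, 15), (5, 16), (5, 18), (5, 29), (5, 31), (6, 0), (6, 2), (6, 13), (6, 15), (6, 16), (6, 18), (6, 29), (6, 31), (7, 0), (7, 2), (7, 13), (7, 15), (7, 16), (7, 18), (7, 29), (7, 31)]

Answer: no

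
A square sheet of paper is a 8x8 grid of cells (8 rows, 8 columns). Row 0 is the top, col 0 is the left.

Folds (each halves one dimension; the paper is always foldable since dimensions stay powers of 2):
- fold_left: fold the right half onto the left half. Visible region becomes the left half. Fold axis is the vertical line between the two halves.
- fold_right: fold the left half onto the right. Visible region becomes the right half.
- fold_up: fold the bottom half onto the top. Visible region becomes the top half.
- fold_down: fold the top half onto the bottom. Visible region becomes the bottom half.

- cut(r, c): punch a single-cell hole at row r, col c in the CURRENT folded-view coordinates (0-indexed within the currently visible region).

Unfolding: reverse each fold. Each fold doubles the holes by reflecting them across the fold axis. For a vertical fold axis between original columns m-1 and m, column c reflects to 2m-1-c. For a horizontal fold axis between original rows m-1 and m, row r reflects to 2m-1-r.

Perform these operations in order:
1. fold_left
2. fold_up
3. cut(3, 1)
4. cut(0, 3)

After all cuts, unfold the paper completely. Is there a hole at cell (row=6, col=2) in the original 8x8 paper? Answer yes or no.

Op 1 fold_left: fold axis v@4; visible region now rows[0,8) x cols[0,4) = 8x4
Op 2 fold_up: fold axis h@4; visible region now rows[0,4) x cols[0,4) = 4x4
Op 3 cut(3, 1): punch at orig (3,1); cuts so far [(3, 1)]; region rows[0,4) x cols[0,4) = 4x4
Op 4 cut(0, 3): punch at orig (0,3); cuts so far [(0, 3), (3, 1)]; region rows[0,4) x cols[0,4) = 4x4
Unfold 1 (reflect across h@4): 4 holes -> [(0, 3), (3, 1), (4, 1), (7, 3)]
Unfold 2 (reflect across v@4): 8 holes -> [(0, 3), (0, 4), (3, 1), (3, 6), (4, 1), (4, 6), (7, 3), (7, 4)]
Holes: [(0, 3), (0, 4), (3, 1), (3, 6), (4, 1), (4, 6), (7, 3), (7, 4)]

Answer: no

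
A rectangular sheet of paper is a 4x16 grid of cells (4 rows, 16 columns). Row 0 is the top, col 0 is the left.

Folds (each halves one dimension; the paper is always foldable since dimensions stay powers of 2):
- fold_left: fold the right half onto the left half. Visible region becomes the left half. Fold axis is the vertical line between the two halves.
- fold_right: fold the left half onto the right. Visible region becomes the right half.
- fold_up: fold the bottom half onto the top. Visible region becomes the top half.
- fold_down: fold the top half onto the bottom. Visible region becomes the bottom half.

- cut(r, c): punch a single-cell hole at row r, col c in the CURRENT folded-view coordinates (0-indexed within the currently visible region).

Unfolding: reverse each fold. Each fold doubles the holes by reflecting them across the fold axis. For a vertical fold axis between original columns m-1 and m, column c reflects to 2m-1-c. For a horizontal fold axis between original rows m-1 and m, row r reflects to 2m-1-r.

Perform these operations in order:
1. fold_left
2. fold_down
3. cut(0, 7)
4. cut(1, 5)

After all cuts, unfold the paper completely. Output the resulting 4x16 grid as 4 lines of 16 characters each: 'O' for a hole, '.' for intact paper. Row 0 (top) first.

Answer: .....O....O.....
.......OO.......
.......OO.......
.....O....O.....

Derivation:
Op 1 fold_left: fold axis v@8; visible region now rows[0,4) x cols[0,8) = 4x8
Op 2 fold_down: fold axis h@2; visible region now rows[2,4) x cols[0,8) = 2x8
Op 3 cut(0, 7): punch at orig (2,7); cuts so far [(2, 7)]; region rows[2,4) x cols[0,8) = 2x8
Op 4 cut(1, 5): punch at orig (3,5); cuts so far [(2, 7), (3, 5)]; region rows[2,4) x cols[0,8) = 2x8
Unfold 1 (reflect across h@2): 4 holes -> [(0, 5), (1, 7), (2, 7), (3, 5)]
Unfold 2 (reflect across v@8): 8 holes -> [(0, 5), (0, 10), (1, 7), (1, 8), (2, 7), (2, 8), (3, 5), (3, 10)]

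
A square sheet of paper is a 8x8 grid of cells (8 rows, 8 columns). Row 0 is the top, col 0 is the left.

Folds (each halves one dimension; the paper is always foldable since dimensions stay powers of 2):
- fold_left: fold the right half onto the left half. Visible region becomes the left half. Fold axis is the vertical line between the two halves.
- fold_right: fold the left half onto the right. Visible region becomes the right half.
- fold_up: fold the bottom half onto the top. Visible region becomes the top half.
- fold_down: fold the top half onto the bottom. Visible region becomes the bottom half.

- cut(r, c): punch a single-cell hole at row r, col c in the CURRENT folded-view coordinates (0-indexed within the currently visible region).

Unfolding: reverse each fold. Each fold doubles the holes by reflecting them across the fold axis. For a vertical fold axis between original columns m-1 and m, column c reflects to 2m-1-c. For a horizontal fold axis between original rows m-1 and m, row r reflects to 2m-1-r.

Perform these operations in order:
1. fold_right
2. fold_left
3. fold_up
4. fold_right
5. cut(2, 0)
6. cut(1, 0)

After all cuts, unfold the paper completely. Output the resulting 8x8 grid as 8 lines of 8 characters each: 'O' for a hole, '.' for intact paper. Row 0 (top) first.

Answer: ........
OOOOOOOO
OOOOOOOO
........
........
OOOOOOOO
OOOOOOOO
........

Derivation:
Op 1 fold_right: fold axis v@4; visible region now rows[0,8) x cols[4,8) = 8x4
Op 2 fold_left: fold axis v@6; visible region now rows[0,8) x cols[4,6) = 8x2
Op 3 fold_up: fold axis h@4; visible region now rows[0,4) x cols[4,6) = 4x2
Op 4 fold_right: fold axis v@5; visible region now rows[0,4) x cols[5,6) = 4x1
Op 5 cut(2, 0): punch at orig (2,5); cuts so far [(2, 5)]; region rows[0,4) x cols[5,6) = 4x1
Op 6 cut(1, 0): punch at orig (1,5); cuts so far [(1, 5), (2, 5)]; region rows[0,4) x cols[5,6) = 4x1
Unfold 1 (reflect across v@5): 4 holes -> [(1, 4), (1, 5), (2, 4), (2, 5)]
Unfold 2 (reflect across h@4): 8 holes -> [(1, 4), (1, 5), (2, 4), (2, 5), (5, 4), (5, 5), (6, 4), (6, 5)]
Unfold 3 (reflect across v@6): 16 holes -> [(1, 4), (1, 5), (1, 6), (1, 7), (2, 4), (2, 5), (2, 6), (2, 7), (5, 4), (5, 5), (5, 6), (5, 7), (6, 4), (6, 5), (6, 6), (6, 7)]
Unfold 4 (reflect across v@4): 32 holes -> [(1, 0), (1, 1), (1, 2), (1, 3), (1, 4), (1, 5), (1, 6), (1, 7), (2, 0), (2, 1), (2, 2), (2, 3), (2, 4), (2, 5), (2, 6), (2, 7), (5, 0), (5, 1), (5, 2), (5, 3), (5, 4), (5, 5), (5, 6), (5, 7), (6, 0), (6, 1), (6, 2), (6, 3), (6, 4), (6, 5), (6, 6), (6, 7)]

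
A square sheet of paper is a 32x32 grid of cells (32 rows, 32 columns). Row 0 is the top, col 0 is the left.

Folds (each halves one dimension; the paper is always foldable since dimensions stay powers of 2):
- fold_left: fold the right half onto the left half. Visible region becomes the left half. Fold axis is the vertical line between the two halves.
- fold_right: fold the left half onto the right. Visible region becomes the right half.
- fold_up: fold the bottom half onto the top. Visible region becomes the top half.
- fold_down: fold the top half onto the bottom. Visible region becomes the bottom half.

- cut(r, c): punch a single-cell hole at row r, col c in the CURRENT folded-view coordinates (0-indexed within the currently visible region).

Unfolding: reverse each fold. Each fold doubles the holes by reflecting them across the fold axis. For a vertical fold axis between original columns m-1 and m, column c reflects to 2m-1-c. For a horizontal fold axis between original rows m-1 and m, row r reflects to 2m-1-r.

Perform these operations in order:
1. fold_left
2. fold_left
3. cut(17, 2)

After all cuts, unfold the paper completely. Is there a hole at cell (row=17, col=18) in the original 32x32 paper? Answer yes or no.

Answer: yes

Derivation:
Op 1 fold_left: fold axis v@16; visible region now rows[0,32) x cols[0,16) = 32x16
Op 2 fold_left: fold axis v@8; visible region now rows[0,32) x cols[0,8) = 32x8
Op 3 cut(17, 2): punch at orig (17,2); cuts so far [(17, 2)]; region rows[0,32) x cols[0,8) = 32x8
Unfold 1 (reflect across v@8): 2 holes -> [(17, 2), (17, 13)]
Unfold 2 (reflect across v@16): 4 holes -> [(17, 2), (17, 13), (17, 18), (17, 29)]
Holes: [(17, 2), (17, 13), (17, 18), (17, 29)]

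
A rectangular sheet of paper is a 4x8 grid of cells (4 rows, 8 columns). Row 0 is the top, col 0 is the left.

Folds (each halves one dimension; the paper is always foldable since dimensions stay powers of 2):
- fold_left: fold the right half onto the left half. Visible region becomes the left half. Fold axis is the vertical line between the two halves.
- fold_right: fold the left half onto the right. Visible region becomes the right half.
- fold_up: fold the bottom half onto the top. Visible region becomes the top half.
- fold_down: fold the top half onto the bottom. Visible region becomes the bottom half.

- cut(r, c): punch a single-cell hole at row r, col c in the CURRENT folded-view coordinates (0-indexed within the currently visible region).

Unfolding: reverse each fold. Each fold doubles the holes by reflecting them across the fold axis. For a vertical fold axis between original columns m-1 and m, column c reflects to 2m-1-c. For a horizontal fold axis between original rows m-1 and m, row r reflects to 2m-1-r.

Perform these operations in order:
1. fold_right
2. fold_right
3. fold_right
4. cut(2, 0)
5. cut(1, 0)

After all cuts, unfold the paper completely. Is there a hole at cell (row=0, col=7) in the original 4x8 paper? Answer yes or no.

Answer: no

Derivation:
Op 1 fold_right: fold axis v@4; visible region now rows[0,4) x cols[4,8) = 4x4
Op 2 fold_right: fold axis v@6; visible region now rows[0,4) x cols[6,8) = 4x2
Op 3 fold_right: fold axis v@7; visible region now rows[0,4) x cols[7,8) = 4x1
Op 4 cut(2, 0): punch at orig (2,7); cuts so far [(2, 7)]; region rows[0,4) x cols[7,8) = 4x1
Op 5 cut(1, 0): punch at orig (1,7); cuts so far [(1, 7), (2, 7)]; region rows[0,4) x cols[7,8) = 4x1
Unfold 1 (reflect across v@7): 4 holes -> [(1, 6), (1, 7), (2, 6), (2, 7)]
Unfold 2 (reflect across v@6): 8 holes -> [(1, 4), (1, 5), (1, 6), (1, 7), (2, 4), (2, 5), (2, 6), (2, 7)]
Unfold 3 (reflect across v@4): 16 holes -> [(1, 0), (1, 1), (1, 2), (1, 3), (1, 4), (1, 5), (1, 6), (1, 7), (2, 0), (2, 1), (2, 2), (2, 3), (2, 4), (2, 5), (2, 6), (2, 7)]
Holes: [(1, 0), (1, 1), (1, 2), (1, 3), (1, 4), (1, 5), (1, 6), (1, 7), (2, 0), (2, 1), (2, 2), (2, 3), (2, 4), (2, 5), (2, 6), (2, 7)]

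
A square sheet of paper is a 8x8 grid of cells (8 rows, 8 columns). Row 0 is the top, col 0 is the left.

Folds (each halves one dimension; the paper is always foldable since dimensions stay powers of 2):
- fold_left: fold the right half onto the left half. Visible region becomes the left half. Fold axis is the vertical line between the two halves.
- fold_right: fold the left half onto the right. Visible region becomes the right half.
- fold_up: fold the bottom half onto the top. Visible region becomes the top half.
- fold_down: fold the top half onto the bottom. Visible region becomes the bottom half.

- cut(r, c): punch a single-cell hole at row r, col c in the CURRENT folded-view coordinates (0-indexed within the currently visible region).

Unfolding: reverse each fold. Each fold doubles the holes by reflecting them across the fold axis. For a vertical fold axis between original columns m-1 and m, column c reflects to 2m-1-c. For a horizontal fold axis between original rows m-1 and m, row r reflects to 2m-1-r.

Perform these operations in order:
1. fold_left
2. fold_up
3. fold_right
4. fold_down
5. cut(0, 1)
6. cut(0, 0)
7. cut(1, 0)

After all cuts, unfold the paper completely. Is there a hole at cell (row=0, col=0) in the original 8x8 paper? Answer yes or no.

Op 1 fold_left: fold axis v@4; visible region now rows[0,8) x cols[0,4) = 8x4
Op 2 fold_up: fold axis h@4; visible region now rows[0,4) x cols[0,4) = 4x4
Op 3 fold_right: fold axis v@2; visible region now rows[0,4) x cols[2,4) = 4x2
Op 4 fold_down: fold axis h@2; visible region now rows[2,4) x cols[2,4) = 2x2
Op 5 cut(0, 1): punch at orig (2,3); cuts so far [(2, 3)]; region rows[2,4) x cols[2,4) = 2x2
Op 6 cut(0, 0): punch at orig (2,2); cuts so far [(2, 2), (2, 3)]; region rows[2,4) x cols[2,4) = 2x2
Op 7 cut(1, 0): punch at orig (3,2); cuts so far [(2, 2), (2, 3), (3, 2)]; region rows[2,4) x cols[2,4) = 2x2
Unfold 1 (reflect across h@2): 6 holes -> [(0, 2), (1, 2), (1, 3), (2, 2), (2, 3), (3, 2)]
Unfold 2 (reflect across v@2): 12 holes -> [(0, 1), (0, 2), (1, 0), (1, 1), (1, 2), (1, 3), (2, 0), (2, 1), (2, 2), (2, 3), (3, 1), (3, 2)]
Unfold 3 (reflect across h@4): 24 holes -> [(0, 1), (0, 2), (1, 0), (1, 1), (1, 2), (1, 3), (2, 0), (2, 1), (2, 2), (2, 3), (3, 1), (3, 2), (4, 1), (4, 2), (5, 0), (5, 1), (5, 2), (5, 3), (6, 0), (6, 1), (6, 2), (6, 3), (7, 1), (7, 2)]
Unfold 4 (reflect across v@4): 48 holes -> [(0, 1), (0, 2), (0, 5), (0, 6), (1, 0), (1, 1), (1, 2), (1, 3), (1, 4), (1, 5), (1, 6), (1, 7), (2, 0), (2, 1), (2, 2), (2, 3), (2, 4), (2, 5), (2, 6), (2, 7), (3, 1), (3, 2), (3, 5), (3, 6), (4, 1), (4, 2), (4, 5), (4, 6), (5, 0), (5, 1), (5, 2), (5, 3), (5, 4), (5, 5), (5, 6), (5, 7), (6, 0), (6, 1), (6, 2), (6, 3), (6, 4), (6, 5), (6, 6), (6, 7), (7, 1), (7, 2), (7, 5), (7, 6)]
Holes: [(0, 1), (0, 2), (0, 5), (0, 6), (1, 0), (1, 1), (1, 2), (1, 3), (1, 4), (1, 5), (1, 6), (1, 7), (2, 0), (2, 1), (2, 2), (2, 3), (2, 4), (2, 5), (2, 6), (2, 7), (3, 1), (3, 2), (3, 5), (3, 6), (4, 1), (4, 2), (4, 5), (4, 6), (5, 0), (5, 1), (5, 2), (5, 3), (5, 4), (5, 5), (5, 6), (5, 7), (6, 0), (6, 1), (6, 2), (6, 3), (6, 4), (6, 5), (6, 6), (6, 7), (7, 1), (7, 2), (7, 5), (7, 6)]

Answer: no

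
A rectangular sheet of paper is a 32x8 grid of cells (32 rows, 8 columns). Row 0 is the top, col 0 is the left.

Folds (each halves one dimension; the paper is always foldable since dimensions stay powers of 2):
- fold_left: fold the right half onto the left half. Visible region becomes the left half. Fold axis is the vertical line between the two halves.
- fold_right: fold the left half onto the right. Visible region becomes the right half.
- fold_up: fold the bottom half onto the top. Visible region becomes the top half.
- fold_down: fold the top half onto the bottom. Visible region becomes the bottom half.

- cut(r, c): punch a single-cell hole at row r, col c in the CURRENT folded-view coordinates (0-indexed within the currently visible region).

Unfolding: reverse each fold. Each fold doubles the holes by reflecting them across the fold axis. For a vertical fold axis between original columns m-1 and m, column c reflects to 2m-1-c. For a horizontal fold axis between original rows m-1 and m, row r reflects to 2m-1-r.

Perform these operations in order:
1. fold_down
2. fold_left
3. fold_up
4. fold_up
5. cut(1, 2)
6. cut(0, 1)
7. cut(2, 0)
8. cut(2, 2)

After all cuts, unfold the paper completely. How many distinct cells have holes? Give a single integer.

Answer: 64

Derivation:
Op 1 fold_down: fold axis h@16; visible region now rows[16,32) x cols[0,8) = 16x8
Op 2 fold_left: fold axis v@4; visible region now rows[16,32) x cols[0,4) = 16x4
Op 3 fold_up: fold axis h@24; visible region now rows[16,24) x cols[0,4) = 8x4
Op 4 fold_up: fold axis h@20; visible region now rows[16,20) x cols[0,4) = 4x4
Op 5 cut(1, 2): punch at orig (17,2); cuts so far [(17, 2)]; region rows[16,20) x cols[0,4) = 4x4
Op 6 cut(0, 1): punch at orig (16,1); cuts so far [(16, 1), (17, 2)]; region rows[16,20) x cols[0,4) = 4x4
Op 7 cut(2, 0): punch at orig (18,0); cuts so far [(16, 1), (17, 2), (18, 0)]; region rows[16,20) x cols[0,4) = 4x4
Op 8 cut(2, 2): punch at orig (18,2); cuts so far [(16, 1), (17, 2), (18, 0), (18, 2)]; region rows[16,20) x cols[0,4) = 4x4
Unfold 1 (reflect across h@20): 8 holes -> [(16, 1), (17, 2), (18, 0), (18, 2), (21, 0), (21, 2), (22, 2), (23, 1)]
Unfold 2 (reflect across h@24): 16 holes -> [(16, 1), (17, 2), (18, 0), (18, 2), (21, 0), (21, 2), (22, 2), (23, 1), (24, 1), (25, 2), (26, 0), (26, 2), (29, 0), (29, 2), (30, 2), (31, 1)]
Unfold 3 (reflect across v@4): 32 holes -> [(16, 1), (16, 6), (17, 2), (17, 5), (18, 0), (18, 2), (18, 5), (18, 7), (21, 0), (21, 2), (21, 5), (21, 7), (22, 2), (22, 5), (23, 1), (23, 6), (24, 1), (24, 6), (25, 2), (25, 5), (26, 0), (26, 2), (26, 5), (26, 7), (29, 0), (29, 2), (29, 5), (29, 7), (30, 2), (30, 5), (31, 1), (31, 6)]
Unfold 4 (reflect across h@16): 64 holes -> [(0, 1), (0, 6), (1, 2), (1, 5), (2, 0), (2, 2), (2, 5), (2, 7), (5, 0), (5, 2), (5, 5), (5, 7), (6, 2), (6, 5), (7, 1), (7, 6), (8, 1), (8, 6), (9, 2), (9, 5), (10, 0), (10, 2), (10, 5), (10, 7), (13, 0), (13, 2), (13, 5), (13, 7), (14, 2), (14, 5), (15, 1), (15, 6), (16, 1), (16, 6), (17, 2), (17, 5), (18, 0), (18, 2), (18, 5), (18, 7), (21, 0), (21, 2), (21, 5), (21, 7), (22, 2), (22, 5), (23, 1), (23, 6), (24, 1), (24, 6), (25, 2), (25, 5), (26, 0), (26, 2), (26, 5), (26, 7), (29, 0), (29, 2), (29, 5), (29, 7), (30, 2), (30, 5), (31, 1), (31, 6)]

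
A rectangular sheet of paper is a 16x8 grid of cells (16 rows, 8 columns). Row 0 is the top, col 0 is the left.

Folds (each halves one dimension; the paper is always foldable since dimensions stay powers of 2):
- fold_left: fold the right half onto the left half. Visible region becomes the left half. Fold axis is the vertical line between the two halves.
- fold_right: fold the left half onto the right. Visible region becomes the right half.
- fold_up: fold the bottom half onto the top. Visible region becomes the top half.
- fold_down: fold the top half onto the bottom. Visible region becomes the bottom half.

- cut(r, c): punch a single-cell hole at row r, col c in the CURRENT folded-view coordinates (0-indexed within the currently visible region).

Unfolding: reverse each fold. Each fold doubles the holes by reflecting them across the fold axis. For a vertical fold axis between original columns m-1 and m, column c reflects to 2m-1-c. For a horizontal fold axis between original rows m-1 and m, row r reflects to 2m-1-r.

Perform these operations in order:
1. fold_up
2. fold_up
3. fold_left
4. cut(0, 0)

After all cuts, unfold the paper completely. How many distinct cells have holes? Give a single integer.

Answer: 8

Derivation:
Op 1 fold_up: fold axis h@8; visible region now rows[0,8) x cols[0,8) = 8x8
Op 2 fold_up: fold axis h@4; visible region now rows[0,4) x cols[0,8) = 4x8
Op 3 fold_left: fold axis v@4; visible region now rows[0,4) x cols[0,4) = 4x4
Op 4 cut(0, 0): punch at orig (0,0); cuts so far [(0, 0)]; region rows[0,4) x cols[0,4) = 4x4
Unfold 1 (reflect across v@4): 2 holes -> [(0, 0), (0, 7)]
Unfold 2 (reflect across h@4): 4 holes -> [(0, 0), (0, 7), (7, 0), (7, 7)]
Unfold 3 (reflect across h@8): 8 holes -> [(0, 0), (0, 7), (7, 0), (7, 7), (8, 0), (8, 7), (15, 0), (15, 7)]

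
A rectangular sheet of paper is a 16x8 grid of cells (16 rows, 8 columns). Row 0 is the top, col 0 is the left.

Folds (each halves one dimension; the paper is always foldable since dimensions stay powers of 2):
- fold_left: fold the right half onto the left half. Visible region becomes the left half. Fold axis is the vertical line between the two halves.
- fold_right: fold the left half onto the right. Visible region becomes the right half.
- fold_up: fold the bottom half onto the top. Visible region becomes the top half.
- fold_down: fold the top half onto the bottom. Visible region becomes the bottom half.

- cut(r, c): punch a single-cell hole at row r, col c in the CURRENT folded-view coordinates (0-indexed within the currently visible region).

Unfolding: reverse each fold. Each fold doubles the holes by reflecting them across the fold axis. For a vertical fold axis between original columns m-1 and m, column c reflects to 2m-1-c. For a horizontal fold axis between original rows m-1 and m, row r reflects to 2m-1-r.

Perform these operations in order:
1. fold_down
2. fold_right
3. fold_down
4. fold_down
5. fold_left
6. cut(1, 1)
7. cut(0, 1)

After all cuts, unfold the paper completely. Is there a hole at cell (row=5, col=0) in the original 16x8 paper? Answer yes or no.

Op 1 fold_down: fold axis h@8; visible region now rows[8,16) x cols[0,8) = 8x8
Op 2 fold_right: fold axis v@4; visible region now rows[8,16) x cols[4,8) = 8x4
Op 3 fold_down: fold axis h@12; visible region now rows[12,16) x cols[4,8) = 4x4
Op 4 fold_down: fold axis h@14; visible region now rows[14,16) x cols[4,8) = 2x4
Op 5 fold_left: fold axis v@6; visible region now rows[14,16) x cols[4,6) = 2x2
Op 6 cut(1, 1): punch at orig (15,5); cuts so far [(15, 5)]; region rows[14,16) x cols[4,6) = 2x2
Op 7 cut(0, 1): punch at orig (14,5); cuts so far [(14, 5), (15, 5)]; region rows[14,16) x cols[4,6) = 2x2
Unfold 1 (reflect across v@6): 4 holes -> [(14, 5), (14, 6), (15, 5), (15, 6)]
Unfold 2 (reflect across h@14): 8 holes -> [(12, 5), (12, 6), (13, 5), (13, 6), (14, 5), (14, 6), (15, 5), (15, 6)]
Unfold 3 (reflect across h@12): 16 holes -> [(8, 5), (8, 6), (9, 5), (9, 6), (10, 5), (10, 6), (11, 5), (11, 6), (12, 5), (12, 6), (13, 5), (13, 6), (14, 5), (14, 6), (15, 5), (15, 6)]
Unfold 4 (reflect across v@4): 32 holes -> [(8, 1), (8, 2), (8, 5), (8, 6), (9, 1), (9, 2), (9, 5), (9, 6), (10, 1), (10, 2), (10, 5), (10, 6), (11, 1), (11, 2), (11, 5), (11, 6), (12, 1), (12, 2), (12, 5), (12, 6), (13, 1), (13, 2), (13, 5), (13, 6), (14, 1), (14, 2), (14, 5), (14, 6), (15, 1), (15, 2), (15, 5), (15, 6)]
Unfold 5 (reflect across h@8): 64 holes -> [(0, 1), (0, 2), (0, 5), (0, 6), (1, 1), (1, 2), (1, 5), (1, 6), (2, 1), (2, 2), (2, 5), (2, 6), (3, 1), (3, 2), (3, 5), (3, 6), (4, 1), (4, 2), (4, 5), (4, 6), (5, 1), (5, 2), (5, 5), (5, 6), (6, 1), (6, 2), (6, 5), (6, 6), (7, 1), (7, 2), (7, 5), (7, 6), (8, 1), (8, 2), (8, 5), (8, 6), (9, 1), (9, 2), (9, 5), (9, 6), (10, 1), (10, 2), (10, 5), (10, 6), (11, 1), (11, 2), (11, 5), (11, 6), (12, 1), (12, 2), (12, 5), (12, 6), (13, 1), (13, 2), (13, 5), (13, 6), (14, 1), (14, 2), (14, 5), (14, 6), (15, 1), (15, 2), (15, 5), (15, 6)]
Holes: [(0, 1), (0, 2), (0, 5), (0, 6), (1, 1), (1, 2), (1, 5), (1, 6), (2, 1), (2, 2), (2, 5), (2, 6), (3, 1), (3, 2), (3, 5), (3, 6), (4, 1), (4, 2), (4, 5), (4, 6), (5, 1), (5, 2), (5, 5), (5, 6), (6, 1), (6, 2), (6, 5), (6, 6), (7, 1), (7, 2), (7, 5), (7, 6), (8, 1), (8, 2), (8, 5), (8, 6), (9, 1), (9, 2), (9, 5), (9, 6), (10, 1), (10, 2), (10, 5), (10, 6), (11, 1), (11, 2), (11, 5), (11, 6), (12, 1), (12, 2), (12, 5), (12, 6), (13, 1), (13, 2), (13, 5), (13, 6), (14, 1), (14, 2), (14, 5), (14, 6), (15, 1), (15, 2), (15, 5), (15, 6)]

Answer: no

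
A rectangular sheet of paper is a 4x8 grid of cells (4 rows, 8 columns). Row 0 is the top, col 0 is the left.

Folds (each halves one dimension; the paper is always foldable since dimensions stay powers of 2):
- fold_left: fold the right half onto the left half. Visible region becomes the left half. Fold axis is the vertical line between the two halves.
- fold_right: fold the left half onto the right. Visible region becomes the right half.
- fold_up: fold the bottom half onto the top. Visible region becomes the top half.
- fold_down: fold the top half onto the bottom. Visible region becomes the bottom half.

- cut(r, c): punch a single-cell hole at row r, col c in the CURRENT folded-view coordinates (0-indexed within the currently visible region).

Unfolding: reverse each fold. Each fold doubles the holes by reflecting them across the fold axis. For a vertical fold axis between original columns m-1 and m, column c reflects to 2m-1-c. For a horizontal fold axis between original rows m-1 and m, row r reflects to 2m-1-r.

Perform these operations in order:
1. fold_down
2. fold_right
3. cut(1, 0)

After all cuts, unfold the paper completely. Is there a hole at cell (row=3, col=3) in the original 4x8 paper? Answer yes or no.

Op 1 fold_down: fold axis h@2; visible region now rows[2,4) x cols[0,8) = 2x8
Op 2 fold_right: fold axis v@4; visible region now rows[2,4) x cols[4,8) = 2x4
Op 3 cut(1, 0): punch at orig (3,4); cuts so far [(3, 4)]; region rows[2,4) x cols[4,8) = 2x4
Unfold 1 (reflect across v@4): 2 holes -> [(3, 3), (3, 4)]
Unfold 2 (reflect across h@2): 4 holes -> [(0, 3), (0, 4), (3, 3), (3, 4)]
Holes: [(0, 3), (0, 4), (3, 3), (3, 4)]

Answer: yes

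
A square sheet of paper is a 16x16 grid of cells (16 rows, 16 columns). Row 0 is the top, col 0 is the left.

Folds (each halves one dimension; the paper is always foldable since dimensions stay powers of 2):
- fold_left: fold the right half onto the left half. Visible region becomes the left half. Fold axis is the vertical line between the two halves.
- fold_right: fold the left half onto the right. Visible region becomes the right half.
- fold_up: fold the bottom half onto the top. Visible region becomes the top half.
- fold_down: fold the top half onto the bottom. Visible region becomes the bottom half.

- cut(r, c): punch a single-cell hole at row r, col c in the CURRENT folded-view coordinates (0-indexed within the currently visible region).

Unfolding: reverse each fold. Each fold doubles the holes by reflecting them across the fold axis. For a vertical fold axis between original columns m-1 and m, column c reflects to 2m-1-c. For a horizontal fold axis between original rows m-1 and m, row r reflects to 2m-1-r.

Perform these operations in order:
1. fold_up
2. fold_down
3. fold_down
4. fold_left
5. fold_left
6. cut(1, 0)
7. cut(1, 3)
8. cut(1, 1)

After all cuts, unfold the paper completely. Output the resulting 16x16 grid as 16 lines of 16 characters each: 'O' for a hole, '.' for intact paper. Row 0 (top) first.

Op 1 fold_up: fold axis h@8; visible region now rows[0,8) x cols[0,16) = 8x16
Op 2 fold_down: fold axis h@4; visible region now rows[4,8) x cols[0,16) = 4x16
Op 3 fold_down: fold axis h@6; visible region now rows[6,8) x cols[0,16) = 2x16
Op 4 fold_left: fold axis v@8; visible region now rows[6,8) x cols[0,8) = 2x8
Op 5 fold_left: fold axis v@4; visible region now rows[6,8) x cols[0,4) = 2x4
Op 6 cut(1, 0): punch at orig (7,0); cuts so far [(7, 0)]; region rows[6,8) x cols[0,4) = 2x4
Op 7 cut(1, 3): punch at orig (7,3); cuts so far [(7, 0), (7, 3)]; region rows[6,8) x cols[0,4) = 2x4
Op 8 cut(1, 1): punch at orig (7,1); cuts so far [(7, 0), (7, 1), (7, 3)]; region rows[6,8) x cols[0,4) = 2x4
Unfold 1 (reflect across v@4): 6 holes -> [(7, 0), (7, 1), (7, 3), (7, 4), (7, 6), (7, 7)]
Unfold 2 (reflect across v@8): 12 holes -> [(7, 0), (7, 1), (7, 3), (7, 4), (7, 6), (7, 7), (7, 8), (7, 9), (7, 11), (7, 12), (7, 14), (7, 15)]
Unfold 3 (reflect across h@6): 24 holes -> [(4, 0), (4, 1), (4, 3), (4, 4), (4, 6), (4, 7), (4, 8), (4, 9), (4, 11), (4, 12), (4, 14), (4, 15), (7, 0), (7, 1), (7, 3), (7, 4), (7, 6), (7, 7), (7, 8), (7, 9), (7, 11), (7, 12), (7, 14), (7, 15)]
Unfold 4 (reflect across h@4): 48 holes -> [(0, 0), (0, 1), (0, 3), (0, 4), (0, 6), (0, 7), (0, 8), (0, 9), (0, 11), (0, 12), (0, 14), (0, 15), (3, 0), (3, 1), (3, 3), (3, 4), (3, 6), (3, 7), (3, 8), (3, 9), (3, 11), (3, 12), (3, 14), (3, 15), (4, 0), (4, 1), (4, 3), (4, 4), (4, 6), (4, 7), (4, 8), (4, 9), (4, 11), (4, 12), (4, 14), (4, 15), (7, 0), (7, 1), (7, 3), (7, 4), (7, 6), (7, 7), (7, 8), (7, 9), (7, 11), (7, 12), (7, 14), (7, 15)]
Unfold 5 (reflect across h@8): 96 holes -> [(0, 0), (0, 1), (0, 3), (0, 4), (0, 6), (0, 7), (0, 8), (0, 9), (0, 11), (0, 12), (0, 14), (0, 15), (3, 0), (3, 1), (3, 3), (3, 4), (3, 6), (3, 7), (3, 8), (3, 9), (3, 11), (3, 12), (3, 14), (3, 15), (4, 0), (4, 1), (4, 3), (4, 4), (4, 6), (4, 7), (4, 8), (4, 9), (4, 11), (4, 12), (4, 14), (4, 15), (7, 0), (7, 1), (7, 3), (7, 4), (7, 6), (7, 7), (7, 8), (7, 9), (7, 11), (7, 12), (7, 14), (7, 15), (8, 0), (8, 1), (8, 3), (8, 4), (8, 6), (8, 7), (8, 8), (8, 9), (8, 11), (8, 12), (8, 14), (8, 15), (11, 0), (11, 1), (11, 3), (11, 4), (11, 6), (11, 7), (11, 8), (11, 9), (11, 11), (11, 12), (11, 14), (11, 15), (12, 0), (12, 1), (12, 3), (12, 4), (12, 6), (12, 7), (12, 8), (12, 9), (12, 11), (12, 12), (12, 14), (12, 15), (15, 0), (15, 1), (15, 3), (15, 4), (15, 6), (15, 7), (15, 8), (15, 9), (15, 11), (15, 12), (15, 14), (15, 15)]

Answer: OO.OO.OOOO.OO.OO
................
................
OO.OO.OOOO.OO.OO
OO.OO.OOOO.OO.OO
................
................
OO.OO.OOOO.OO.OO
OO.OO.OOOO.OO.OO
................
................
OO.OO.OOOO.OO.OO
OO.OO.OOOO.OO.OO
................
................
OO.OO.OOOO.OO.OO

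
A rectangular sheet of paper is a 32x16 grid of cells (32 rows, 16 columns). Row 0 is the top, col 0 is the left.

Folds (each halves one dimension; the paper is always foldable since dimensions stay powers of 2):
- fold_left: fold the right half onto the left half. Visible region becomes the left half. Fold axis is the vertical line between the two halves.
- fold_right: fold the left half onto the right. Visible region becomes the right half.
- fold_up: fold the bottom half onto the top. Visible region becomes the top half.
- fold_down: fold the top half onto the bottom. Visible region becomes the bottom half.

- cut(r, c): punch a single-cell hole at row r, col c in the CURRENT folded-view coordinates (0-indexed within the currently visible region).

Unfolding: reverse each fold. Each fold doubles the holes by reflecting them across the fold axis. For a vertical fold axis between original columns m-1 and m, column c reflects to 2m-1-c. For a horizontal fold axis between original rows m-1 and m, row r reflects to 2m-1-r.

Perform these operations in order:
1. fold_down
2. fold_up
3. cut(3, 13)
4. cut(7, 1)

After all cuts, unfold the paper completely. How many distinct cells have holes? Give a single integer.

Answer: 8

Derivation:
Op 1 fold_down: fold axis h@16; visible region now rows[16,32) x cols[0,16) = 16x16
Op 2 fold_up: fold axis h@24; visible region now rows[16,24) x cols[0,16) = 8x16
Op 3 cut(3, 13): punch at orig (19,13); cuts so far [(19, 13)]; region rows[16,24) x cols[0,16) = 8x16
Op 4 cut(7, 1): punch at orig (23,1); cuts so far [(19, 13), (23, 1)]; region rows[16,24) x cols[0,16) = 8x16
Unfold 1 (reflect across h@24): 4 holes -> [(19, 13), (23, 1), (24, 1), (28, 13)]
Unfold 2 (reflect across h@16): 8 holes -> [(3, 13), (7, 1), (8, 1), (12, 13), (19, 13), (23, 1), (24, 1), (28, 13)]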